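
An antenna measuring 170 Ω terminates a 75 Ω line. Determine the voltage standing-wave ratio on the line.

Γ = (170 − 75)/(170 + 75) = 0.388
VSWR = (1 + 0.388)/(1 − 0.388)

VSWR ≈ 2.27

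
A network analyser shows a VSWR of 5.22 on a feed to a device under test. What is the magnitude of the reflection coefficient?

|Γ| ≈ 0.678

|Γ| = (S − 1)/(S + 1) = (5.22 − 1)/(5.22 + 1) = 4.22/6.22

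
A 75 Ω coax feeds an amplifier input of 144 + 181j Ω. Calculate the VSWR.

VSWR ≈ 5.29

Γ = (Z_L − Z_0)/(Z_L + Z_0) = (69 + j181)/(219 + j181)
|Γ| = 194/284 = 0.682
VSWR = (1 + |Γ|)/(1 − |Γ|) = 1.68/0.318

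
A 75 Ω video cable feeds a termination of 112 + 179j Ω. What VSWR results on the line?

VSWR ≈ 5.81

Γ = (Z_L − Z_0)/(Z_L + Z_0) = (37 + j179)/(187 + j179)
|Γ| = 183/259 = 0.706
VSWR = (1 + |Γ|)/(1 − |Γ|) = 1.71/0.294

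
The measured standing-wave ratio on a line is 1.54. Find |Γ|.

|Γ| ≈ 0.213

|Γ| = (S − 1)/(S + 1) = (1.54 − 1)/(1.54 + 1) = 0.54/2.54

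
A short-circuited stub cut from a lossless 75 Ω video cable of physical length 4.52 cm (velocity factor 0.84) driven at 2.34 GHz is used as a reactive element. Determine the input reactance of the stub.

λ = v/f = 0.84·c / 2.34 GHz = 0.108 m
βl = 2π·l/λ = 2π × 0.42 = 151°
tan(βl) = -0.552
For a short-circuited stub, Z_in = jZ_0·tan(βl)

X_in ≈ -41.4 Ω (capacitive)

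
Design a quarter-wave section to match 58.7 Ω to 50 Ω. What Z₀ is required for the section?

Z_qwt ≈ 54.2 Ω

Z_qwt = √(Z_0·R_L) = √(50 × 58.7) = √2935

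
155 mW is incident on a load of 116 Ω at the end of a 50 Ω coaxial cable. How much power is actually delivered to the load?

P_delivered ≈ 130 mW

Γ = (116 − 50)/(116 + 50) = 0.398
|Γ|² = 0.158
P_refl = |Γ|²·P_inc = 24.5 mW, P_del = (1 − |Γ|²)·P_inc = 130 mW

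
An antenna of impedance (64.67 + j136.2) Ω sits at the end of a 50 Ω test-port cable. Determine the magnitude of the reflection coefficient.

Γ = (Z_L − Z_0)/(Z_L + Z_0) = (14.67 + j136.2)/(114.7 + j136.2)
|Γ| = 137/178

|Γ| ≈ 0.769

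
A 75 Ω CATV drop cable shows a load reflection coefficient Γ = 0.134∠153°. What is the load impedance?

Z_L ≈ 58.6 + j7.26 Ω

Z_L = Z_0·(1 + Γ)/(1 − Γ) = 75·(0.881 + j0.0608)/(1.12 − j0.0608)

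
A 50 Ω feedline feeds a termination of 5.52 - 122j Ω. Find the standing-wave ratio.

Γ = (Z_L − Z_0)/(Z_L + Z_0) = (-44.48 − j122)/(55.52 − j122)
|Γ| = 130/134 = 0.969
VSWR = (1 + |Γ|)/(1 − |Γ|) = 1.97/0.0312

VSWR ≈ 63.1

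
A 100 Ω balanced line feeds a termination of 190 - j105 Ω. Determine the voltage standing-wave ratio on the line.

VSWR ≈ 2.63

Γ = (Z_L − Z_0)/(Z_L + Z_0) = (90 − j105)/(290 − j105)
|Γ| = 138/308 = 0.448
VSWR = (1 + |Γ|)/(1 − |Γ|) = 1.45/0.552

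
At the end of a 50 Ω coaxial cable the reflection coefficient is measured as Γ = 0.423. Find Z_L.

Z_L ≈ 123 Ω

Z_L = Z_0·(1 + Γ)/(1 − Γ) = 50·(1.42)/(0.577)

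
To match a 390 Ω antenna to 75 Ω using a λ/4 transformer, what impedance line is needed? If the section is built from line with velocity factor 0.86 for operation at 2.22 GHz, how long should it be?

Z_qwt ≈ 171 Ω; length ≈ 2.91 cm

Z_qwt = √(Z_0·R_L) = √(75 × 390) = √29250
λ = 0.86·c/f = 0.116 m, so l = λ/4 = 0.0291 m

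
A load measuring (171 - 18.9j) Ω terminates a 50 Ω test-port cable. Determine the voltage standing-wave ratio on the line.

VSWR ≈ 3.47

Γ = (Z_L − Z_0)/(Z_L + Z_0) = (121 − j18.9)/(221 − j18.9)
|Γ| = 122/222 = 0.552
VSWR = (1 + |Γ|)/(1 − |Γ|) = 1.55/0.448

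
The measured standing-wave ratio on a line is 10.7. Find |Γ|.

|Γ| = (S − 1)/(S + 1) = (10.7 − 1)/(10.7 + 1) = 9.7/11.7

|Γ| ≈ 0.829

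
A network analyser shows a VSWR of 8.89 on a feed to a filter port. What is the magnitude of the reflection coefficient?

|Γ| = (S − 1)/(S + 1) = (8.89 − 1)/(8.89 + 1) = 7.89/9.89

|Γ| ≈ 0.798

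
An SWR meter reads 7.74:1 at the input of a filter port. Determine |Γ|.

|Γ| = (S − 1)/(S + 1) = (7.74 − 1)/(7.74 + 1) = 6.74/8.74

|Γ| ≈ 0.771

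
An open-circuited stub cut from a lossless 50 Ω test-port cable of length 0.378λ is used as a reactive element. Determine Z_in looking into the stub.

βl = 2π × 0.378 = 136°
tan(βl) = -0.963
For an open-circuited stub, Z_in = −jZ_0·cot(βl) = −jZ_0/tan(βl)

Z_in ≈ +j51.9 Ω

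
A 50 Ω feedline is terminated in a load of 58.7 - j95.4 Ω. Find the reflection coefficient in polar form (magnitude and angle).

Γ = (Z_L − Z_0)/(Z_L + Z_0) = (8.7 − j95.4)/(108.7 − j95.4)
|Γ| = 95.8/145 = 0.662

Γ ≈ 0.662 ∠ -43.5°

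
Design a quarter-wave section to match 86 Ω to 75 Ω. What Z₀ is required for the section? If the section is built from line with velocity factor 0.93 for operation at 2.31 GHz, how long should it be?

Z_qwt ≈ 80.3 Ω; length ≈ 3.02 cm

Z_qwt = √(Z_0·R_L) = √(75 × 86) = √6450
λ = 0.93·c/f = 0.121 m, so l = λ/4 = 0.0302 m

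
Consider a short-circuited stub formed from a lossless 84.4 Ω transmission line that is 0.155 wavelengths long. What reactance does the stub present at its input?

βl = 2π × 0.155 = 55.8°
tan(βl) = 1.47
For a short-circuited stub, Z_in = jZ_0·tan(βl)

X_in ≈ 124 Ω (inductive)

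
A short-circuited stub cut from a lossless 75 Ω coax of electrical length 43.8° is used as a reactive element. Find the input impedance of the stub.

Z_in ≈ +j71.9 Ω

tan(βl) = 0.959
For a short-circuited stub, Z_in = jZ_0·tan(βl)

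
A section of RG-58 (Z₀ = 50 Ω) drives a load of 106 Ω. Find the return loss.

RL ≈ 8.9 dB

Γ = (106 − 50)/(106 + 50) = 0.359
RL = −20·log₁₀|Γ| = −20·log₁₀(0.359)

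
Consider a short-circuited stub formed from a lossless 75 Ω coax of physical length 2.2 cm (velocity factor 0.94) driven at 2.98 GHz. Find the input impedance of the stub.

λ = v/f = 0.94·c / 2.98 GHz = 0.0946 m
βl = 2π·l/λ = 2π × 0.232 = 83.7°
tan(βl) = 9.05
For a short-circuited stub, Z_in = jZ_0·tan(βl)

Z_in ≈ +j679 Ω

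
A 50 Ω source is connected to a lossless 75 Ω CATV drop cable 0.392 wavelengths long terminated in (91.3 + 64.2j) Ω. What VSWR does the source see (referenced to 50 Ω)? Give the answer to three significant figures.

βl = 2π × 0.392 = 141°
tan(βl) = -0.806
Z_in = Z_0·(Z_L + jZ_0·tanβl)/(Z_0 + jZ_L·tanβl) = 39.4 + j25.1 Ω
Γ_s = (Z_in − Z_s)/(Z_in + Z_s) = (-10.6 + j25.1)/(89.4 + j25.1), |Γ_s| = 0.293
VSWR = (1 + |Γ_s|)/(1 − |Γ_s|)

VSWR ≈ 1.83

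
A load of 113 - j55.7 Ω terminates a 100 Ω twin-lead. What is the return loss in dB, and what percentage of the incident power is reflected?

RL ≈ 11.7 dB; 6.75% of incident power reflected

Γ = (13 − j55.7)/(213 − j55.7), |Γ| = 0.26
RL = −20·log₁₀(0.26) = 11.7 dB
P_refl/P_inc = |Γ|² = 0.0675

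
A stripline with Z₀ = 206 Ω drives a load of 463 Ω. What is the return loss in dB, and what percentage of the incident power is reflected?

Γ = (463 − 206)/(463 + 206) = 0.384
RL = −20·log₁₀(0.384) = 8.31 dB
P_refl/P_inc = |Γ|² = 0.148

RL ≈ 8.31 dB; 14.8% of incident power reflected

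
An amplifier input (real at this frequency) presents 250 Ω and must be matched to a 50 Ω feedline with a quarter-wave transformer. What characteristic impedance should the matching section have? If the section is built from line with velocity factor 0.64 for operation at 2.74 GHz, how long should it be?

Z_qwt ≈ 112 Ω; length ≈ 1.75 cm

Z_qwt = √(Z_0·R_L) = √(50 × 250) = √12500
λ = 0.64·c/f = 0.0701 m, so l = λ/4 = 0.0175 m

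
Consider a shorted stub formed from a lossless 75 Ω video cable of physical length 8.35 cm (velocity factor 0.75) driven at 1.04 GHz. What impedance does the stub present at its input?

λ = v/f = 0.75·c / 1.04 GHz = 0.216 m
βl = 2π·l/λ = 2π × 0.386 = 139°
tan(βl) = -0.871
For a shorted stub, Z_in = jZ_0·tan(βl)

Z_in ≈ −j65.3 Ω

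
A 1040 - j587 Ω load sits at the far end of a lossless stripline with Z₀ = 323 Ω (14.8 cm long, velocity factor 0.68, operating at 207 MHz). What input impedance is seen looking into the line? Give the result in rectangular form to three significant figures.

Z_in ≈ 94.3 − j160 Ω

λ = v/f = 0.68·c / 207 MHz = 0.986 m
βl = 2π·l/λ = 2π × 0.15 = 54.1°
tan(βl) = tan(54.1°) = 1.38
Z_in = Z_0·(Z_L + jZ_0·tanβl)/(Z_0 + jZ_L·tanβl)
     = 323·(1040 − j141)/(1130 + j1430)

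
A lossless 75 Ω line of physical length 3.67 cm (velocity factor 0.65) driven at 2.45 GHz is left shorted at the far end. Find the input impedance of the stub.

Z_in ≈ −j18.7 Ω

λ = v/f = 0.65·c / 2.45 GHz = 0.0796 m
βl = 2π·l/λ = 2π × 0.461 = 166°
tan(βl) = -0.249
For a shorted stub, Z_in = jZ_0·tan(βl)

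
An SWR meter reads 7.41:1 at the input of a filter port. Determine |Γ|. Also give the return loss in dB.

|Γ| ≈ 0.762; return loss ≈ 2.36 dB

|Γ| = (S − 1)/(S + 1) = (7.41 − 1)/(7.41 + 1) = 6.41/8.41
RL = −20·log₁₀|Γ| = −20·log₁₀(0.762)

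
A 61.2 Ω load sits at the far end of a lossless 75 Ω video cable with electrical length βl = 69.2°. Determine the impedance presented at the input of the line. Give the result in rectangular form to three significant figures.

tan(βl) = tan(69.2°) = 2.63
Z_in = Z_0·(Z_L + jZ_0·tanβl)/(Z_0 + jZ_L·tanβl)
     = 75·(61.2 + j197)/(75 + j161)

Z_in ≈ 86.4 + j11.8 Ω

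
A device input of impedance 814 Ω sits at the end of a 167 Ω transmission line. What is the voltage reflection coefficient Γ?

Γ = 0.66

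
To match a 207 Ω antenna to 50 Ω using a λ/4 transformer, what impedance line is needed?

Z_qwt ≈ 102 Ω

Z_qwt = √(Z_0·R_L) = √(50 × 207) = √10350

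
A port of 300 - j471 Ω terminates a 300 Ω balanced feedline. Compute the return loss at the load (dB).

RL ≈ 4.19 dB

Γ = (0 − j471)/(600 − j471), |Γ| = 0.617
RL = −20·log₁₀|Γ| = −20·log₁₀(0.617)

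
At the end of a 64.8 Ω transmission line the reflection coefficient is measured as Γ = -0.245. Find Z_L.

Z_L = Z_0·(1 + Γ)/(1 − Γ) = 64.8·(0.755)/(1.25)

Z_L ≈ 39.3 Ω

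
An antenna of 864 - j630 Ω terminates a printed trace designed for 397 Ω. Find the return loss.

RL ≈ 5.09 dB

Γ = (467 − j630)/(1261 − j630), |Γ| = 0.556
RL = −20·log₁₀|Γ| = −20·log₁₀(0.556)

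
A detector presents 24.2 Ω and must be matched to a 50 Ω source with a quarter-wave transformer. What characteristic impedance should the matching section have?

Z_qwt ≈ 34.8 Ω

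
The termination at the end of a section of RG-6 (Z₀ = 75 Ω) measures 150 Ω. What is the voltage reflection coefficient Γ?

Γ = 0.333

Γ = (Z_L − Z_0)/(Z_L + Z_0) = (150 − 75)/(150 + 75) = 75/225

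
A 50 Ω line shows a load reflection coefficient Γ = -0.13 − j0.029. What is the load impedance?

Z_L ≈ 38.4 − j2.27 Ω

Z_L = Z_0·(1 + Γ)/(1 − Γ) = 50·(0.87 − j0.029)/(1.13 + j0.029)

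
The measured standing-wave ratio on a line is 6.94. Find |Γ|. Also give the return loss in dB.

|Γ| = (S − 1)/(S + 1) = (6.94 − 1)/(6.94 + 1) = 5.94/7.94
RL = −20·log₁₀|Γ| = −20·log₁₀(0.748)

|Γ| ≈ 0.748; return loss ≈ 2.52 dB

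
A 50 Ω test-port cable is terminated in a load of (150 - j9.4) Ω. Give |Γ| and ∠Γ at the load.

Γ = (Z_L − Z_0)/(Z_L + Z_0) = (100 − j9.4)/(200 − j9.4)
|Γ| = 100/200 = 0.502

Γ ≈ 0.502 ∠ -2.68°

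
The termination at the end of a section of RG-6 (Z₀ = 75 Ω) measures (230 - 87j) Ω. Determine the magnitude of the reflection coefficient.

Γ = (Z_L − Z_0)/(Z_L + Z_0) = (155 − j87)/(305 − j87)
|Γ| = 178/317

|Γ| ≈ 0.56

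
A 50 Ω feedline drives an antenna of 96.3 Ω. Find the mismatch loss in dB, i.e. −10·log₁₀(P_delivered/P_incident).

mismatch loss ≈ 0.458 dB

Γ = (96.3 − 50)/(96.3 + 50) = 0.316
|Γ|² = 0.1, so P_del/P_inc = 1 − |Γ|² = 0.9
ML = −10·log₁₀(1 − |Γ|²)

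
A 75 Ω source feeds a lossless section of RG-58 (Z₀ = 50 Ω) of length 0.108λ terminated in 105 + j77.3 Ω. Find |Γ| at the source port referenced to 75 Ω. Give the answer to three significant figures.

|Γ| ≈ 0.477

βl = 2π × 0.108 = 38.9°
tan(βl) = 0.806
Z_in = Z_0·(Z_L + jZ_0·tanβl)/(Z_0 + jZ_L·tanβl) = 59.2 − j70.6 Ω
Γ_s = (Z_in − Z_s)/(Z_in + Z_s) = (-15.8 − j70.6)/(134 − j70.6), |Γ_s| = 0.477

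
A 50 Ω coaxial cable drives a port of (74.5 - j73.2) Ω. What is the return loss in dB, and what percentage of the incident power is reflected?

Γ = (24.5 − j73.2)/(124.5 − j73.2), |Γ| = 0.534
RL = −20·log₁₀(0.534) = 5.44 dB
P_refl/P_inc = |Γ|² = 0.286

RL ≈ 5.44 dB; 28.6% of incident power reflected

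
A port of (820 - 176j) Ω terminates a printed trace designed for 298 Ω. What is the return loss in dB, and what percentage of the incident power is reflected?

RL ≈ 6.25 dB; 23.7% of incident power reflected

Γ = (522 − j176)/(1118 − j176), |Γ| = 0.487
RL = −20·log₁₀(0.487) = 6.25 dB
P_refl/P_inc = |Γ|² = 0.237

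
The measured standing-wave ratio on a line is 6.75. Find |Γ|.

|Γ| = (S − 1)/(S + 1) = (6.75 − 1)/(6.75 + 1) = 5.75/7.75

|Γ| ≈ 0.742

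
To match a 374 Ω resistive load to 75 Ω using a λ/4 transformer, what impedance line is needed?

Z_qwt = √(Z_0·R_L) = √(75 × 374) = √28050

Z_qwt ≈ 167 Ω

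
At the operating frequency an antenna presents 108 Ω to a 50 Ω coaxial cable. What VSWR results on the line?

Γ = (108 − 50)/(108 + 50) = 0.367
VSWR = (1 + 0.367)/(1 − 0.367)

VSWR ≈ 2.16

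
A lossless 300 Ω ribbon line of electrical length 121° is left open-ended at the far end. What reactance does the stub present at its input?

X_in ≈ 180 Ω (inductive)

tan(βl) = -1.66
For an open-ended stub, Z_in = −jZ_0·cot(βl) = −jZ_0/tan(βl)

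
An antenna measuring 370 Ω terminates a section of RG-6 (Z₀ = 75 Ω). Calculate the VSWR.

VSWR ≈ 4.93

Γ = (370 − 75)/(370 + 75) = 0.663
VSWR = (1 + 0.663)/(1 − 0.663)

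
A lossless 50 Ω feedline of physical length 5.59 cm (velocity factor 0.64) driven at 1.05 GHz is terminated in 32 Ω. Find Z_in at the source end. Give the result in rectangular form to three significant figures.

λ = v/f = 0.64·c / 1.05 GHz = 0.183 m
βl = 2π·l/λ = 2π × 0.306 = 110°
tan(βl) = tan(110°) = -2.74
Z_in = Z_0·(Z_L + jZ_0·tanβl)/(Z_0 + jZ_L·tanβl)
     = 50·(32 − j137)/(50 − j87.7)

Z_in ≈ 66.8 − j19.9 Ω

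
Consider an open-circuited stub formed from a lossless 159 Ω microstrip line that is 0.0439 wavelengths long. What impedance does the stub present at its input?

Z_in ≈ −j562 Ω

βl = 2π × 0.0439 = 15.8°
tan(βl) = 0.283
For an open-circuited stub, Z_in = −jZ_0·cot(βl) = −jZ_0/tan(βl)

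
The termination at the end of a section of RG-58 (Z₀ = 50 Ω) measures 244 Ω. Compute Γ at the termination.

Γ = 0.66

Γ = (Z_L − Z_0)/(Z_L + Z_0) = (244 − 50)/(244 + 50) = 194/294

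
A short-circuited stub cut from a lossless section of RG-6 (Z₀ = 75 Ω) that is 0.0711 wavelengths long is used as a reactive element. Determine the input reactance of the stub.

βl = 2π × 0.0711 = 25.6°
tan(βl) = 0.479
For a short-circuited stub, Z_in = jZ_0·tan(βl)

X_in ≈ 35.9 Ω (inductive)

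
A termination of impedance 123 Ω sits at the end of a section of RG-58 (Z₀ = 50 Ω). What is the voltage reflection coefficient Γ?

Γ = 0.422

Γ = (Z_L − Z_0)/(Z_L + Z_0) = (123 − 50)/(123 + 50) = 73/173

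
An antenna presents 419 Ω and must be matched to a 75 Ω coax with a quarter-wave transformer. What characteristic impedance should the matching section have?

Z_qwt ≈ 177 Ω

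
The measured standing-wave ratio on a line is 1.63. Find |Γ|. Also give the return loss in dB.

|Γ| = (S − 1)/(S + 1) = (1.63 − 1)/(1.63 + 1) = 0.63/2.63
RL = −20·log₁₀|Γ| = −20·log₁₀(0.24)

|Γ| ≈ 0.24; return loss ≈ 12.4 dB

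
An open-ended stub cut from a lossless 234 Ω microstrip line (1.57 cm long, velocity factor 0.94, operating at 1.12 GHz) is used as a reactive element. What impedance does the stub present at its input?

λ = v/f = 0.94·c / 1.12 GHz = 0.252 m
βl = 2π·l/λ = 2π × 0.0624 = 22.4°
tan(βl) = 0.413
For an open-ended stub, Z_in = −jZ_0·cot(βl) = −jZ_0/tan(βl)

Z_in ≈ −j566 Ω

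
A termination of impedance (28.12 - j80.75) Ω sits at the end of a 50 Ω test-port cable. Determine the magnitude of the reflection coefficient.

Γ = (Z_L − Z_0)/(Z_L + Z_0) = (-21.88 − j80.75)/(78.12 − j80.75)
|Γ| = 83.7/112

|Γ| ≈ 0.745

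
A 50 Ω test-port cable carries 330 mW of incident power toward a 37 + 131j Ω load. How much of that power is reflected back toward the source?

|Γ| = |(-13 + j131)/(87 + j131)| = 0.837
|Γ|² = 0.701
P_refl = |Γ|²·P_inc = 231 mW, P_del = (1 − |Γ|²)·P_inc = 98.7 mW

P_reflected ≈ 231 mW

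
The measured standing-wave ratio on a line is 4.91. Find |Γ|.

|Γ| = (S − 1)/(S + 1) = (4.91 − 1)/(4.91 + 1) = 3.91/5.91

|Γ| ≈ 0.662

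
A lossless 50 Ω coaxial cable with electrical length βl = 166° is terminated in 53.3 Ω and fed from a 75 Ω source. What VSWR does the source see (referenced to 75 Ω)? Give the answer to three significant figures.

tan(βl) = -0.249
Z_in = Z_0·(Z_L + jZ_0·tanβl)/(Z_0 + jZ_L·tanβl) = 52.9 + j1.59 Ω
Γ_s = (Z_in − Z_s)/(Z_in + Z_s) = (-22.1 + j1.59)/(128 + j1.59), |Γ_s| = 0.173
VSWR = (1 + |Γ_s|)/(1 − |Γ_s|)

VSWR ≈ 1.42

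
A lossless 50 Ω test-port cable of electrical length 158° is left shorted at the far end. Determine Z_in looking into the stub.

tan(βl) = -0.404
For a shorted stub, Z_in = jZ_0·tan(βl)

Z_in ≈ −j20.2 Ω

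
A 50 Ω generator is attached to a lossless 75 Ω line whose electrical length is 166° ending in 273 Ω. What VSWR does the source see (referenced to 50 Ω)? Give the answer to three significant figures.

VSWR ≈ 5.29

tan(βl) = -0.249
Z_in = Z_0·(Z_L + jZ_0·tanβl)/(Z_0 + jZ_L·tanβl) = 159 + j126 Ω
Γ_s = (Z_in − Z_s)/(Z_in + Z_s) = (109 + j126)/(209 + j126), |Γ_s| = 0.682
VSWR = (1 + |Γ_s|)/(1 − |Γ_s|)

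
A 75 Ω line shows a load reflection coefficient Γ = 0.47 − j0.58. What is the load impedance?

Z_L = Z_0·(1 + Γ)/(1 − Γ) = 75·(1.47 − j0.58)/(0.53 + j0.58)

Z_L ≈ 53.8 − j141 Ω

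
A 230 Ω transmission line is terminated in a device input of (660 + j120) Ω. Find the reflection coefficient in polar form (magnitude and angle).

Γ ≈ 0.497 ∠ 7.91°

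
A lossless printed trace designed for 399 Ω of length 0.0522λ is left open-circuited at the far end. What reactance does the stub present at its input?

X_in ≈ -1170 Ω (capacitive)

βl = 2π × 0.0522 = 18.8°
tan(βl) = 0.34
For an open-circuited stub, Z_in = −jZ_0·cot(βl) = −jZ_0/tan(βl)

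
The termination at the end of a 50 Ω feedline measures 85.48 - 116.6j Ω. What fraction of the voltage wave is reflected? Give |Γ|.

Γ = (Z_L − Z_0)/(Z_L + Z_0) = (35.48 − j116.6)/(135.5 − j116.6)
|Γ| = 122/179

|Γ| ≈ 0.682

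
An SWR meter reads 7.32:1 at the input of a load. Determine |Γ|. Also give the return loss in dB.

|Γ| ≈ 0.76; return loss ≈ 2.39 dB

|Γ| = (S − 1)/(S + 1) = (7.32 − 1)/(7.32 + 1) = 6.32/8.32
RL = −20·log₁₀|Γ| = −20·log₁₀(0.76)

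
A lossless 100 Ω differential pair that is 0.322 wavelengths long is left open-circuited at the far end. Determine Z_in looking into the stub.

βl = 2π × 0.322 = 116°
tan(βl) = -2.06
For an open-circuited stub, Z_in = −jZ_0·cot(βl) = −jZ_0/tan(βl)

Z_in ≈ +j48.6 Ω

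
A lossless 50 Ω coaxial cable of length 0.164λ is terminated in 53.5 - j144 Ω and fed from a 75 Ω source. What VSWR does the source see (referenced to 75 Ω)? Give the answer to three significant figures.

VSWR ≈ 14

βl = 2π × 0.164 = 59°
tan(βl) = 1.67
Z_in = Z_0·(Z_L + jZ_0·tanβl)/(Z_0 + jZ_L·tanβl) = 5.49 − j12.1 Ω
Γ_s = (Z_in − Z_s)/(Z_in + Z_s) = (-69.5 − j12.1)/(80.5 − j12.1), |Γ_s| = 0.867
VSWR = (1 + |Γ_s|)/(1 − |Γ_s|)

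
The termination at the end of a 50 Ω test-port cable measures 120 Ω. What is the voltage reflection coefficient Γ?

Γ = (Z_L − Z_0)/(Z_L + Z_0) = (120 − 50)/(120 + 50) = 70/170

Γ = 0.412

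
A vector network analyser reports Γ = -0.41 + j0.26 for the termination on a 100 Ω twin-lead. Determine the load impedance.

Z_L ≈ 37.2 + j25.3 Ω

Z_L = Z_0·(1 + Γ)/(1 − Γ) = 100·(0.59 + j0.26)/(1.41 − j0.26)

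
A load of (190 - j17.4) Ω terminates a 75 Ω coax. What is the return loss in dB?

Γ = (115 − j17.4)/(265 − j17.4), |Γ| = 0.438
RL = −20·log₁₀|Γ| = −20·log₁₀(0.438)

RL ≈ 7.17 dB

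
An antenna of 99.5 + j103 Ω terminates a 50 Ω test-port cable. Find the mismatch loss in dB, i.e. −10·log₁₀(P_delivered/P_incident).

mismatch loss ≈ 2.19 dB

Γ = (49.5 + j103)/(149.5 + j103), |Γ| = 0.629
|Γ|² = 0.396, so P_del/P_inc = 1 − |Γ|² = 0.604
ML = −10·log₁₀(1 − |Γ|²)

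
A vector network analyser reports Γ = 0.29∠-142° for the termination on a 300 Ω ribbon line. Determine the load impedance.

Z_L = Z_0·(1 + Γ)/(1 − Γ) = 300·(0.771 − j0.179)/(1.23 + j0.179)

Z_L ≈ 178 − j69.5 Ω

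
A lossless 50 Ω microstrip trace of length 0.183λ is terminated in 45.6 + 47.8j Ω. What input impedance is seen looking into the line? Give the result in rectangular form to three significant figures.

Z_in ≈ 50.2 − j50.4 Ω

βl = 2π × 0.183 = 65.9°
tan(βl) = tan(65.9°) = 2.23
Z_in = Z_0·(Z_L + jZ_0·tanβl)/(Z_0 + jZ_L·tanβl)
     = 50·(45.6 + j159)/(-56.8 + j102)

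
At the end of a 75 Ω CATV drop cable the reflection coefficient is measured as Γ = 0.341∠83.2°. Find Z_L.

Z_L ≈ 64 + j49 Ω

Z_L = Z_0·(1 + Γ)/(1 − Γ) = 75·(1.04 + j0.339)/(0.96 − j0.339)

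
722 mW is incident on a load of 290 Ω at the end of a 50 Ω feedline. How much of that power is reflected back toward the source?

P_reflected ≈ 360 mW

Γ = (290 − 50)/(290 + 50) = 0.706
|Γ|² = 0.498
P_refl = |Γ|²·P_inc = 360 mW, P_del = (1 − |Γ|²)·P_inc = 362 mW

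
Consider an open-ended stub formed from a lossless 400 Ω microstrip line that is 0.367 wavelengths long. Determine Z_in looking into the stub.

Z_in ≈ +j362 Ω

βl = 2π × 0.367 = 132°
tan(βl) = -1.11
For an open-ended stub, Z_in = −jZ_0·cot(βl) = −jZ_0/tan(βl)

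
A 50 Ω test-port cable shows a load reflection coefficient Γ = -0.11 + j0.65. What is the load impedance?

Z_L ≈ 17.1 + j39.3 Ω

Z_L = Z_0·(1 + Γ)/(1 − Γ) = 50·(0.89 + j0.65)/(1.11 − j0.65)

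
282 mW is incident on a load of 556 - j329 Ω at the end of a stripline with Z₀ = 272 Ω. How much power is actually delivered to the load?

P_delivered ≈ 215 mW

|Γ| = |(284 − j329)/(828 − j329)| = 0.488
|Γ|² = 0.238
P_refl = |Γ|²·P_inc = 67.1 mW, P_del = (1 − |Γ|²)·P_inc = 215 mW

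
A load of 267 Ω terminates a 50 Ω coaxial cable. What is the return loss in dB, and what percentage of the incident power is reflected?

RL ≈ 3.29 dB; 46.9% of incident power reflected

Γ = (267 − 50)/(267 + 50) = 0.685
RL = −20·log₁₀(0.685) = 3.29 dB
P_refl/P_inc = |Γ|² = 0.469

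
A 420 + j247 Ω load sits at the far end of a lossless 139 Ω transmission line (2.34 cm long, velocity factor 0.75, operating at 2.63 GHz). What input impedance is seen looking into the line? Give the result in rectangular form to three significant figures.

λ = v/f = 0.75·c / 2.63 GHz = 0.0856 m
βl = 2π·l/λ = 2π × 0.274 = 98.5°
tan(βl) = tan(98.5°) = -6.72
Z_in = Z_0·(Z_L + jZ_0·tanβl)/(Z_0 + jZ_L·tanβl)
     = 139·(420 − j687)/(1800 − j2820)

Z_in ≈ 33.4 − j0.62 Ω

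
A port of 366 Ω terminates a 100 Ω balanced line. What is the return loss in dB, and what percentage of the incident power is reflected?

Γ = (366 − 100)/(366 + 100) = 0.571
RL = −20·log₁₀(0.571) = 4.87 dB
P_refl/P_inc = |Γ|² = 0.326

RL ≈ 4.87 dB; 32.6% of incident power reflected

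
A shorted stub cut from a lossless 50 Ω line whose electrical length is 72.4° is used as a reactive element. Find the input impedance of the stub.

Z_in ≈ +j158 Ω

tan(βl) = 3.15
For a shorted stub, Z_in = jZ_0·tan(βl)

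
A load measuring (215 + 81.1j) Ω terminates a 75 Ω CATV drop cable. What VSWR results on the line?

Γ = (Z_L − Z_0)/(Z_L + Z_0) = (140 + j81.1)/(290 + j81.1)
|Γ| = 162/301 = 0.537
VSWR = (1 + |Γ|)/(1 − |Γ|) = 1.54/0.463

VSWR ≈ 3.32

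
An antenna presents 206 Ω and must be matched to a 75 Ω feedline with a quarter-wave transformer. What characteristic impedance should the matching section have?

Z_qwt = √(Z_0·R_L) = √(75 × 206) = √15450

Z_qwt ≈ 124 Ω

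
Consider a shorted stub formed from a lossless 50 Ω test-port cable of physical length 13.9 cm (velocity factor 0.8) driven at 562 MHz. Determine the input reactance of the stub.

λ = v/f = 0.8·c / 562 MHz = 0.427 m
βl = 2π·l/λ = 2π × 0.325 = 117°
tan(βl) = -1.95
For a shorted stub, Z_in = jZ_0·tan(βl)

X_in ≈ -97.4 Ω (capacitive)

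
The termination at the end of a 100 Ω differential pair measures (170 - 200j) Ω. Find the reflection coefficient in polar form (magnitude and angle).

Γ ≈ 0.631 ∠ -34.2°

Γ = (Z_L − Z_0)/(Z_L + Z_0) = (70 − j200)/(270 − j200)
|Γ| = 212/336 = 0.631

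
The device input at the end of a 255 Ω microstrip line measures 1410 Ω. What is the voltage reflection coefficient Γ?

Γ = 0.694

Γ = (Z_L − Z_0)/(Z_L + Z_0) = (1410 − 255)/(1410 + 255) = 1155/1665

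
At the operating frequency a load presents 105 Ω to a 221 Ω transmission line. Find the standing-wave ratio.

VSWR ≈ 2.1

For a purely resistive load, VSWR = R_L/Z_0 or Z_0/R_L (whichever > 1) = 221/105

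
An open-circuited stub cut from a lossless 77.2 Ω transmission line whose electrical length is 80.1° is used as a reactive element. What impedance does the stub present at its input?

tan(βl) = 5.73
For an open-circuited stub, Z_in = −jZ_0·cot(βl) = −jZ_0/tan(βl)

Z_in ≈ −j13.5 Ω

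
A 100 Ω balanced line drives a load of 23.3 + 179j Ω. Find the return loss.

RL ≈ 0.954 dB

Γ = (-76.7 + j179)/(123.3 + j179), |Γ| = 0.896
RL = −20·log₁₀|Γ| = −20·log₁₀(0.896)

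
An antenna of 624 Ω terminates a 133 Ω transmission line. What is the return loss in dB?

Γ = (624 − 133)/(624 + 133) = 0.649
RL = −20·log₁₀|Γ| = −20·log₁₀(0.649)

RL ≈ 3.76 dB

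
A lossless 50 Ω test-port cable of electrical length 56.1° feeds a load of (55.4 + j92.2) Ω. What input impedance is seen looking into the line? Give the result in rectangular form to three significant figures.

Z_in ≈ 30.9 − j66.3 Ω

tan(βl) = tan(56.1°) = 1.49
Z_in = Z_0·(Z_L + jZ_0·tanβl)/(Z_0 + jZ_L·tanβl)
     = 50·(55.4 + j167)/(-87.2 + j82.4)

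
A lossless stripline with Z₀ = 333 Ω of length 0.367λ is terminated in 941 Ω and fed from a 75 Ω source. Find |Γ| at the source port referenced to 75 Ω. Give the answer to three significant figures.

|Γ| ≈ 0.742

βl = 2π × 0.367 = 132°
tan(βl) = -1.11
Z_in = Z_0·(Z_L + jZ_0·tanβl)/(Z_0 + jZ_L·tanβl) = 194 + j239 Ω
Γ_s = (Z_in − Z_s)/(Z_in + Z_s) = (119 + j239)/(269 + j239), |Γ_s| = 0.742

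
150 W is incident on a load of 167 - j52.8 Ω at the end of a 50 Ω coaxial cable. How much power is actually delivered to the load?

|Γ| = |(117 − j52.8)/(217 − j52.8)| = 0.575
|Γ|² = 0.33
P_refl = |Γ|²·P_inc = 49.6 W, P_del = (1 − |Γ|²)·P_inc = 100 W

P_delivered ≈ 100 W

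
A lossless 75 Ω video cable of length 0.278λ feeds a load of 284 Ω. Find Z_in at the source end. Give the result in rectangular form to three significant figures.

βl = 2π × 0.278 = 100°
tan(βl) = tan(100°) = -5.63
Z_in = Z_0·(Z_L + jZ_0·tanβl)/(Z_0 + jZ_L·tanβl)
     = 75·(284 − j422)/(75 − j1600)

Z_in ≈ 20.4 + j12.4 Ω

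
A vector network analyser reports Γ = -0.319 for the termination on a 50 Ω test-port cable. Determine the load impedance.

Z_L ≈ 25.8 Ω

Z_L = Z_0·(1 + Γ)/(1 − Γ) = 50·(0.681)/(1.32)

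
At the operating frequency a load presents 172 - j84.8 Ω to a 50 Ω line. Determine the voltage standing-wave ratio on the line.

Γ = (Z_L − Z_0)/(Z_L + Z_0) = (122 − j84.8)/(222 − j84.8)
|Γ| = 149/238 = 0.625
VSWR = (1 + |Γ|)/(1 − |Γ|) = 1.63/0.375

VSWR ≈ 4.34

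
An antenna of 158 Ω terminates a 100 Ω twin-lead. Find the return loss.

Γ = (158 − 100)/(158 + 100) = 0.225
RL = −20·log₁₀|Γ| = −20·log₁₀(0.225)

RL ≈ 13 dB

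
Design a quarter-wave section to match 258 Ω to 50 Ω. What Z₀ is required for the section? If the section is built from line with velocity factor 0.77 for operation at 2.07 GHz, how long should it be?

Z_qwt = √(Z_0·R_L) = √(50 × 258) = √12900
λ = 0.77·c/f = 0.112 m, so l = λ/4 = 0.0279 m

Z_qwt ≈ 114 Ω; length ≈ 2.79 cm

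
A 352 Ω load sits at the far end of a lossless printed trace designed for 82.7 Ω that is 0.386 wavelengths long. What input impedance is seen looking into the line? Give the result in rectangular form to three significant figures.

βl = 2π × 0.386 = 139°
tan(βl) = tan(139°) = -0.871
Z_in = Z_0·(Z_L + jZ_0·tanβl)/(Z_0 + jZ_L·tanβl)
     = 82.7·(352 − j72)/(82.7 − j306)

Z_in ≈ 42 + j83.7 Ω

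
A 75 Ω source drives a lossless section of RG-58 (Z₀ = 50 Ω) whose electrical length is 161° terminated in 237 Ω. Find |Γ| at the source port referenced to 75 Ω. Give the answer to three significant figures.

tan(βl) = -0.344
Z_in = Z_0·(Z_L + jZ_0·tanβl)/(Z_0 + jZ_L·tanβl) = 72.4 + j101 Ω
Γ_s = (Z_in − Z_s)/(Z_in + Z_s) = (-2.64 + j101)/(147 + j101), |Γ_s| = 0.565

|Γ| ≈ 0.565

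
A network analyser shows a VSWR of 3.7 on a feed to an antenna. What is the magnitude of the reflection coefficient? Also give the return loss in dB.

|Γ| ≈ 0.574; return loss ≈ 4.81 dB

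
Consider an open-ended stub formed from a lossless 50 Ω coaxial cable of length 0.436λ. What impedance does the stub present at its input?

Z_in ≈ +j118 Ω

βl = 2π × 0.436 = 157°
tan(βl) = -0.425
For an open-ended stub, Z_in = −jZ_0·cot(βl) = −jZ_0/tan(βl)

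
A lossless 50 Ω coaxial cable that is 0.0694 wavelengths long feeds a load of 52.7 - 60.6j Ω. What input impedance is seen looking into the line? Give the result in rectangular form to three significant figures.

Z_in ≈ 23.8 − j31.3 Ω

βl = 2π × 0.0694 = 25°
tan(βl) = tan(25°) = 0.466
Z_in = Z_0·(Z_L + jZ_0·tanβl)/(Z_0 + jZ_L·tanβl)
     = 50·(52.7 − j37.3)/(78.2 + j24.6)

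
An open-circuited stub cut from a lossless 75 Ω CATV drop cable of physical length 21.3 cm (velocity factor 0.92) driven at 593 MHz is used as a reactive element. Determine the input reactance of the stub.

X_in ≈ 275 Ω (inductive)

λ = v/f = 0.92·c / 593 MHz = 0.465 m
βl = 2π·l/λ = 2π × 0.458 = 165°
tan(βl) = -0.273
For an open-circuited stub, Z_in = −jZ_0·cot(βl) = −jZ_0/tan(βl)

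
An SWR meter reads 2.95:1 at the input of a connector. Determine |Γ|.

|Γ| = (S − 1)/(S + 1) = (2.95 − 1)/(2.95 + 1) = 1.95/3.95

|Γ| ≈ 0.494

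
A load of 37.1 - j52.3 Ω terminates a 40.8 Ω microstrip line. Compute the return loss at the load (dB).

RL ≈ 5.05 dB

Γ = (-3.7 − j52.3)/(77.9 − j52.3), |Γ| = 0.559
RL = −20·log₁₀|Γ| = −20·log₁₀(0.559)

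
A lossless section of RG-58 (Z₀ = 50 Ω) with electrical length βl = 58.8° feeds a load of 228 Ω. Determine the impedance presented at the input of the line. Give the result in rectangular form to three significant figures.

Z_in ≈ 14.7 − j28.3 Ω

tan(βl) = tan(58.8°) = 1.65
Z_in = Z_0·(Z_L + jZ_0·tanβl)/(Z_0 + jZ_L·tanβl)
     = 50·(228 + j82.6)/(50 + j376)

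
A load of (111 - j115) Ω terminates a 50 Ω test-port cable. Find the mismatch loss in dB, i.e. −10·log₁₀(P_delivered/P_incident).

mismatch loss ≈ 2.46 dB

Γ = (61 − j115)/(161 − j115), |Γ| = 0.658
|Γ|² = 0.433, so P_del/P_inc = 1 − |Γ|² = 0.567
ML = −10·log₁₀(1 − |Γ|²)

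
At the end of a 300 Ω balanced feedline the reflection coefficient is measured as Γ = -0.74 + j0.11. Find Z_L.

Z_L ≈ 43.5 + j21.7 Ω

Z_L = Z_0·(1 + Γ)/(1 − Γ) = 300·(0.26 + j0.11)/(1.74 − j0.11)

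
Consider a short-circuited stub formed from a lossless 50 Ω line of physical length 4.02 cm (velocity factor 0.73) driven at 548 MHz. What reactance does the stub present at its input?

λ = v/f = 0.73·c / 548 MHz = 0.4 m
βl = 2π·l/λ = 2π × 0.101 = 36.2°
tan(βl) = 0.732
For a short-circuited stub, Z_in = jZ_0·tan(βl)

X_in ≈ 36.6 Ω (inductive)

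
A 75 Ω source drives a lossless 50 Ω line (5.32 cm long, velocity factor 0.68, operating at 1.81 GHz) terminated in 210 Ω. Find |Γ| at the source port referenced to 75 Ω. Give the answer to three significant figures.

|Γ| ≈ 0.489

λ = v/f = 0.68·c / 1.81 GHz = 0.113 m
βl = 2π·l/λ = 2π × 0.472 = 170°
tan(βl) = -0.178
Z_in = Z_0·(Z_L + jZ_0·tanβl)/(Z_0 + jZ_L·tanβl) = 139 + j94.9 Ω
Γ_s = (Z_in − Z_s)/(Z_in + Z_s) = (64.2 + j94.9)/(214 + j94.9), |Γ_s| = 0.489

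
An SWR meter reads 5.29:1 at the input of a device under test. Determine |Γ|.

|Γ| = (S − 1)/(S + 1) = (5.29 − 1)/(5.29 + 1) = 4.29/6.29

|Γ| ≈ 0.682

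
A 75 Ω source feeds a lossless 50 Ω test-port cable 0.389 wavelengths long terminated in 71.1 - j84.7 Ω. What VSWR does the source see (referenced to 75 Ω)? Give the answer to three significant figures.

βl = 2π × 0.389 = 140°
tan(βl) = -0.838
Z_in = Z_0·(Z_L + jZ_0·tanβl)/(Z_0 + jZ_L·tanβl) = 75.8 + j86.4 Ω
Γ_s = (Z_in − Z_s)/(Z_in + Z_s) = (0.845 + j86.4)/(151 + j86.4), |Γ_s| = 0.497
VSWR = (1 + |Γ_s|)/(1 − |Γ_s|)

VSWR ≈ 2.98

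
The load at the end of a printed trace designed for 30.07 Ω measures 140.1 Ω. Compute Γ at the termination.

Γ = 0.647

Γ = (Z_L − Z_0)/(Z_L + Z_0) = (140.1 − 30.07)/(140.1 + 30.07) = 110/170.2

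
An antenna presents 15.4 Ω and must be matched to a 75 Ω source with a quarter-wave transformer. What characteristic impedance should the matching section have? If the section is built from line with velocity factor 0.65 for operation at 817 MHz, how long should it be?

Z_qwt ≈ 34 Ω; length ≈ 5.97 cm

Z_qwt = √(Z_0·R_L) = √(75 × 15.4) = √1155
λ = 0.65·c/f = 0.239 m, so l = λ/4 = 0.0597 m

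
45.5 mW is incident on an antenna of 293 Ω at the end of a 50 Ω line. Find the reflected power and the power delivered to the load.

P_reflected ≈ 22.8 mW; P_delivered ≈ 22.7 mW

Γ = (293 − 50)/(293 + 50) = 0.708
|Γ|² = 0.502
P_refl = |Γ|²·P_inc = 22.8 mW, P_del = (1 − |Γ|²)·P_inc = 22.7 mW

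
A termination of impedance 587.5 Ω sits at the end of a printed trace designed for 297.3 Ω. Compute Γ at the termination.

Γ = 0.328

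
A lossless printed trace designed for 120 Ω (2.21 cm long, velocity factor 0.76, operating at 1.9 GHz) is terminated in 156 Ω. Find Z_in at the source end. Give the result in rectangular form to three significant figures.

λ = v/f = 0.76·c / 1.9 GHz = 0.12 m
βl = 2π·l/λ = 2π × 0.184 = 66.3°
tan(βl) = tan(66.3°) = 2.28
Z_in = Z_0·(Z_L + jZ_0·tanβl)/(Z_0 + jZ_L·tanβl)
     = 120·(156 + j273)/(120 + j355)

Z_in ≈ 98.8 − j19.3 Ω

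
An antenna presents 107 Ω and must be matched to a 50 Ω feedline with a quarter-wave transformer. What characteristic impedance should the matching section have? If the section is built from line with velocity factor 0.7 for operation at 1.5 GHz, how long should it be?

Z_qwt = √(Z_0·R_L) = √(50 × 107) = √5350
λ = 0.7·c/f = 0.14 m, so l = λ/4 = 0.035 m

Z_qwt ≈ 73.1 Ω; length ≈ 3.5 cm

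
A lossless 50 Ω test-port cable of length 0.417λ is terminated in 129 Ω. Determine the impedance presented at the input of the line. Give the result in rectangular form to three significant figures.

Z_in ≈ 53.7 + j50.8 Ω

βl = 2π × 0.417 = 150°
tan(βl) = tan(150°) = -0.575
Z_in = Z_0·(Z_L + jZ_0·tanβl)/(Z_0 + jZ_L·tanβl)
     = 50·(129 − j28.7)/(50 − j74.1)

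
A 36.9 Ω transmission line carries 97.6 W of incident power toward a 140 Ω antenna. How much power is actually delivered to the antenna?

P_delivered ≈ 64.4 W

Γ = (140 − 36.9)/(140 + 36.9) = 0.583
|Γ|² = 0.34
P_refl = |Γ|²·P_inc = 33.2 W, P_del = (1 − |Γ|²)·P_inc = 64.4 W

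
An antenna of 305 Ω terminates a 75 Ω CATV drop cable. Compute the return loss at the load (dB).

Γ = (305 − 75)/(305 + 75) = 0.605
RL = −20·log₁₀|Γ| = −20·log₁₀(0.605)

RL ≈ 4.36 dB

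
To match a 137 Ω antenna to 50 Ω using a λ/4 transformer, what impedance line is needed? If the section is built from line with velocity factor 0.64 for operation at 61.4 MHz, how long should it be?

Z_qwt = √(Z_0·R_L) = √(50 × 137) = √6850
λ = 0.64·c/f = 3.13 m, so l = λ/4 = 0.782 m

Z_qwt ≈ 82.8 Ω; length ≈ 78.2 cm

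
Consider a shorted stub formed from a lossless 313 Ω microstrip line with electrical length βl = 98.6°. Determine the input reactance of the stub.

tan(βl) = -6.61
For a shorted stub, Z_in = jZ_0·tan(βl)

X_in ≈ -2070 Ω (capacitive)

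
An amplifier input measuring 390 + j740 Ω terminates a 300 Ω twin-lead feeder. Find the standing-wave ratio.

Γ = (Z_L − Z_0)/(Z_L + Z_0) = (90 + j740)/(690 + j740)
|Γ| = 745/1010 = 0.737
VSWR = (1 + |Γ|)/(1 − |Γ|) = 1.74/0.263

VSWR ≈ 6.6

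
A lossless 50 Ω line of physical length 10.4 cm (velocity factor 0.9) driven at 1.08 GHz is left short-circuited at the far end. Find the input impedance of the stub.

λ = v/f = 0.9·c / 1.08 GHz = 0.25 m
βl = 2π·l/λ = 2π × 0.416 = 150°
tan(βl) = -0.583
For a short-circuited stub, Z_in = jZ_0·tan(βl)

Z_in ≈ −j29.1 Ω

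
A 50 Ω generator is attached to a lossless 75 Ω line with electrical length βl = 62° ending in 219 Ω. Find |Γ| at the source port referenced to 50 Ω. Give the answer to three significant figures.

|Γ| ≈ 0.435

tan(βl) = 1.88
Z_in = Z_0·(Z_L + jZ_0·tanβl)/(Z_0 + jZ_L·tanβl) = 31.9 − j34.1 Ω
Γ_s = (Z_in − Z_s)/(Z_in + Z_s) = (-18.1 − j34.1)/(81.9 − j34.1), |Γ_s| = 0.435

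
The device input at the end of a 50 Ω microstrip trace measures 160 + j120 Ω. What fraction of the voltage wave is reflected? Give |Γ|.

|Γ| ≈ 0.673

Γ = (Z_L − Z_0)/(Z_L + Z_0) = (110 + j120)/(210 + j120)
|Γ| = 163/242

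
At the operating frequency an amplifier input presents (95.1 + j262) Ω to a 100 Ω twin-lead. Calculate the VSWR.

VSWR ≈ 9.11

Γ = (Z_L − Z_0)/(Z_L + Z_0) = (-4.9 + j262)/(195.1 + j262)
|Γ| = 262/327 = 0.802
VSWR = (1 + |Γ|)/(1 − |Γ|) = 1.8/0.198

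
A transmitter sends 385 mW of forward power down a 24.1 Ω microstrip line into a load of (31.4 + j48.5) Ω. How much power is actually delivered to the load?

P_delivered ≈ 215 mW

|Γ| = |(7.3 + j48.5)/(55.5 + j48.5)| = 0.665
|Γ|² = 0.443
P_refl = |Γ|²·P_inc = 170 mW, P_del = (1 − |Γ|²)·P_inc = 215 mW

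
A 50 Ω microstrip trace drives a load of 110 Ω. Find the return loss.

RL ≈ 8.52 dB

Γ = (110 − 50)/(110 + 50) = 0.375
RL = −20·log₁₀|Γ| = −20·log₁₀(0.375)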